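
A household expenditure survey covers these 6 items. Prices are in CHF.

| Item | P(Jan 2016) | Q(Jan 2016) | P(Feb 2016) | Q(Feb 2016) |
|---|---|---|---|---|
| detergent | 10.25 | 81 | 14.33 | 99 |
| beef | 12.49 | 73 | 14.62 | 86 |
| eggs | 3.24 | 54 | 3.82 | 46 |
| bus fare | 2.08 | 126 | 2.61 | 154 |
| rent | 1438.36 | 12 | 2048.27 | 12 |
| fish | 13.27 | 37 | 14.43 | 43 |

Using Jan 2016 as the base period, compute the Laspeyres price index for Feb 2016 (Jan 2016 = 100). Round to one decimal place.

Laspeyres price index uses base-period quantities as weights.
ΣP(Feb 2016)·Q(Jan 2016) = 14.33×81 + 14.62×73 + 3.82×54 + 2.61×126 + 2048.27×12 + 14.43×37 = 1160.73 + 1067.26 + 206.28 + 328.86 + 24579.24 + 533.91 = 27876.28
ΣP(Jan 2016)·Q(Jan 2016) = 10.25×81 + 12.49×73 + 3.24×54 + 2.08×126 + 1438.36×12 + 13.27×37 = 830.25 + 911.77 + 174.96 + 262.08 + 17260.32 + 490.99 = 19930.37
Index = 27876.28 / 19930.37 × 100 = 139.8684

139.9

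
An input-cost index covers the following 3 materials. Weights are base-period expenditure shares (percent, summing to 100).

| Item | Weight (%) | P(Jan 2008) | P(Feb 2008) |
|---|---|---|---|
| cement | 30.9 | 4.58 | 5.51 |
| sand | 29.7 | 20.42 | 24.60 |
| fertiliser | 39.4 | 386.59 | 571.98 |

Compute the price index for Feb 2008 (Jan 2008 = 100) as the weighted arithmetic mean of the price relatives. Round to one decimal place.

131.2

cement: 30.9 × (5.51/4.58) = 30.9 × 1.203057 = 37.1745
sand: 29.7 × (24.60/20.42) = 29.7 × 1.204701 = 35.7796
fertiliser: 39.4 × (571.98/386.59) = 39.4 × 1.479552 = 58.2943
Index = Σ wᵢ·(p₁ᵢ/p₀ᵢ) = 37.1745 + 35.7796 + 58.2943 = 131.2484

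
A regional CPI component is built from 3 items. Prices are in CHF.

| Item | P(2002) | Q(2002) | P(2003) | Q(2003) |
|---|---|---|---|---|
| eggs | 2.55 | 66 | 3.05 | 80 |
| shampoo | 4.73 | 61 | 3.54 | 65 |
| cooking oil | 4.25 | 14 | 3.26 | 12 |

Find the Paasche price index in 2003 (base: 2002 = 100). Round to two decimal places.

Paasche price index uses current-period quantities as weights.
ΣP(2003)·Q(2003) = 3.05×80 + 3.54×65 + 3.26×12 = 244 + 230.1 + 39.12 = 513.22
ΣP(2002)·Q(2003) = 2.55×80 + 4.73×65 + 4.25×12 = 204 + 307.45 + 51 = 562.45
Index = 513.22 / 562.45 × 100 = 91.2472

91.25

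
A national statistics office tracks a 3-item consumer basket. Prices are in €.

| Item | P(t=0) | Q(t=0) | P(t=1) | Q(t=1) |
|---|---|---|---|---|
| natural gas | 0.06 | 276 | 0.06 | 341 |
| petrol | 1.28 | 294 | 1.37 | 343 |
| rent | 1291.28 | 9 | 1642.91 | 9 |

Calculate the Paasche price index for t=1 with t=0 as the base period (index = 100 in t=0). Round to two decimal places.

126.45

Paasche price index uses current-period quantities as weights.
ΣP(t=1)·Q(t=1) = 0.06×341 + 1.37×343 + 1642.91×9 = 20.46 + 469.91 + 14786.19 = 15276.56
ΣP(t=0)·Q(t=1) = 0.06×341 + 1.28×343 + 1291.28×9 = 20.46 + 439.04 + 11621.52 = 12081.02
Index = 15276.56 / 12081.02 × 100 = 126.4509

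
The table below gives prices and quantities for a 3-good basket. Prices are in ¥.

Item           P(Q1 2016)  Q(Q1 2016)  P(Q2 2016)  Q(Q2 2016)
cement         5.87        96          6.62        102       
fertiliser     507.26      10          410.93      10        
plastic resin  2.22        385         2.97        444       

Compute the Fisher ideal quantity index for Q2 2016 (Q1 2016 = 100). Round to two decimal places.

103.10

Laspeyres component (base-period weights):
ΣP(Q1 2016)Q(Q2 2016) = 5.87×102 + 507.26×10 + 2.22×444 = 598.74 + 5072.6 + 985.68 = 6657.02
ΣP(Q1 2016)Q(Q1 2016) = 5.87×96 + 507.26×10 + 2.22×385 = 563.52 + 5072.6 + 854.7 = 6490.82
L = 6657.02 / 6490.82 × 100 = 102.5605
Paasche component (current-period weights):
ΣP(Q2 2016)Q(Q2 2016) = 6.62×102 + 410.93×10 + 2.97×444 = 675.24 + 4109.3 + 1318.68 = 6103.22
ΣP(Q2 2016)Q(Q1 2016) = 6.62×96 + 410.93×10 + 2.97×385 = 635.52 + 4109.3 + 1143.45 = 5888.27
P = 6103.22 / 5888.27 × 100 = 103.6505
Fisher = √(L × P) = √(102.5605 × 103.6505) = 103.1041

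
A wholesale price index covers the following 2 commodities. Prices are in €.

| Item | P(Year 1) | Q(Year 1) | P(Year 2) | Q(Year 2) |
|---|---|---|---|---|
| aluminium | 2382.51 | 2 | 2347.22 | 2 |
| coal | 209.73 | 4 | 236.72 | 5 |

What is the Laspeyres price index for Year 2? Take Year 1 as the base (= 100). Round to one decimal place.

Laspeyres price index uses base-period quantities as weights.
ΣP(Year 2)·Q(Year 1) = 2347.22×2 + 236.72×4 = 4694.44 + 946.88 = 5641.32
ΣP(Year 1)·Q(Year 1) = 2382.51×2 + 209.73×4 = 4765.02 + 838.92 = 5603.94
Index = 5641.32 / 5603.94 × 100 = 100.6670

100.7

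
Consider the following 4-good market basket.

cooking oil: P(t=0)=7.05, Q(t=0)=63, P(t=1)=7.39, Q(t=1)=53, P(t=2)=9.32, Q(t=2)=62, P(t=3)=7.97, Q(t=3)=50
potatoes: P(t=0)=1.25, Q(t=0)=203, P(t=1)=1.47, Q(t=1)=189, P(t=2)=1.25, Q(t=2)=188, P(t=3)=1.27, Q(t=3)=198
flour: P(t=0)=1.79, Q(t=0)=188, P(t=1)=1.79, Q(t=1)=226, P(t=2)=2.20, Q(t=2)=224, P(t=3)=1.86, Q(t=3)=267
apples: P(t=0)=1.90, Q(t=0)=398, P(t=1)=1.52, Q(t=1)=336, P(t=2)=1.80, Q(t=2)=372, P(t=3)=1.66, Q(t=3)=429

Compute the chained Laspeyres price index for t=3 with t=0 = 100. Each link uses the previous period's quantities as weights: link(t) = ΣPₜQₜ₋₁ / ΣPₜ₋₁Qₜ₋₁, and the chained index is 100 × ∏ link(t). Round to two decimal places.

Link t=0→t=1:
ΣP(t=1)Q(t=0) = 7.39×63 + 1.47×203 + 1.79×188 + 1.52×398 = 465.57 + 298.41 + 336.52 + 604.96 = 1705.46
ΣP(t=0)Q(t=0) = 7.05×63 + 1.25×203 + 1.79×188 + 1.90×398 = 444.15 + 253.75 + 336.52 + 756.2 = 1790.62
link = 1705.46/1790.62 = 0.952441
Link t=1→t=2:
ΣP(t=2)Q(t=1) = 9.32×53 + 1.25×189 + 2.20×226 + 1.80×336 = 493.96 + 236.25 + 497.2 + 604.8 = 1832.21
ΣP(t=1)Q(t=1) = 7.39×53 + 1.47×189 + 1.79×226 + 1.52×336 = 391.67 + 277.83 + 404.54 + 510.72 = 1584.76
link = 1832.21/1584.76 = 1.156144
Link t=2→t=3:
ΣP(t=3)Q(t=2) = 7.97×62 + 1.27×188 + 1.86×224 + 1.66×372 = 494.14 + 238.76 + 416.64 + 617.52 = 1767.06
ΣP(t=2)Q(t=2) = 9.32×62 + 1.25×188 + 2.20×224 + 1.80×372 = 577.84 + 235 + 492.8 + 669.6 = 1975.24
link = 1767.06/1975.24 = 0.894605
Chained index = 100 × 0.952441 × 1.156144 × 0.894605 = 98.5102

98.51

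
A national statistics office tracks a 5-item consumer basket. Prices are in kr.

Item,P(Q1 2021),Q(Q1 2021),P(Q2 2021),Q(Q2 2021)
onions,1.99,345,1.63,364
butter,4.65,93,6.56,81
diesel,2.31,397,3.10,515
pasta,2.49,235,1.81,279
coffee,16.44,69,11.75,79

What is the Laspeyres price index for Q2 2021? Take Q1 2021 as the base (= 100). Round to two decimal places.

96.90

Laspeyres price index uses base-period quantities as weights.
ΣP(Q2 2021)·Q(Q1 2021) = 1.63×345 + 6.56×93 + 3.10×397 + 1.81×235 + 11.75×69 = 562.35 + 610.08 + 1230.7 + 425.35 + 810.75 = 3639.23
ΣP(Q1 2021)·Q(Q1 2021) = 1.99×345 + 4.65×93 + 2.31×397 + 2.49×235 + 16.44×69 = 686.55 + 432.45 + 917.07 + 585.15 + 1134.36 = 3755.58
Index = 3639.23 / 3755.58 × 100 = 96.9019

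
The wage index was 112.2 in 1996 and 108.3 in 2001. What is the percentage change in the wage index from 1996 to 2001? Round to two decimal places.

-3.48%

Change = (108.3 − 112.2) / 112.2 × 100
       = -3.9 / 112.2 × 100 = -3.4759%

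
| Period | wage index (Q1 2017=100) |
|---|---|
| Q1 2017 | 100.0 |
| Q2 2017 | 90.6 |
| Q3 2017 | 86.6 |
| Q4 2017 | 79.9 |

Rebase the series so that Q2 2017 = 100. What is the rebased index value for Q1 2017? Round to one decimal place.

Rebased(Q1 2017) = 100.0 / 90.6 × 100 = 110.3753

110.4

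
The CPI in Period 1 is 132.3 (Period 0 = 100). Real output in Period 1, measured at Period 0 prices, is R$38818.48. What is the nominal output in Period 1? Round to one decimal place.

Nominal = Real × (Index/100) = 38818.48 × (132.3/100)
        = 38818.48 × 1.323 = 51356.8490

51356.8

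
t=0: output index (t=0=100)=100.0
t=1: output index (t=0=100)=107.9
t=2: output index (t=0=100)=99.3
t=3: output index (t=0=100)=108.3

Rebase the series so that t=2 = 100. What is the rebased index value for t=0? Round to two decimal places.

100.70

Rebased(t=0) = 100.0 / 99.3 × 100 = 100.7049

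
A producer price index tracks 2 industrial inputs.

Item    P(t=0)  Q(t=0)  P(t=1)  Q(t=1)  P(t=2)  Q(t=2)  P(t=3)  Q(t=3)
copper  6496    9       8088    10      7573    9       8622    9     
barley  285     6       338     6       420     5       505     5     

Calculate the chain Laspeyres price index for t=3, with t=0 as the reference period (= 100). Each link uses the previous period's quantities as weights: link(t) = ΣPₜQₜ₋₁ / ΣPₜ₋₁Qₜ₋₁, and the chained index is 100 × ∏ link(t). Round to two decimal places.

Link t=0→t=1:
ΣP(t=1)Q(t=0) = 8088×9 + 338×6 = 72792 + 2028 = 74820
ΣP(t=0)Q(t=0) = 6496×9 + 285×6 = 58464 + 1710 = 60174
link = 74820/60174 = 1.243394
Link t=1→t=2:
ΣP(t=2)Q(t=1) = 7573×10 + 420×6 = 75730 + 2520 = 78250
ΣP(t=1)Q(t=1) = 8088×10 + 338×6 = 80880 + 2028 = 82908
link = 78250/82908 = 0.943817
Link t=2→t=3:
ΣP(t=3)Q(t=2) = 8622×9 + 505×5 = 77598 + 2525 = 80123
ΣP(t=2)Q(t=2) = 7573×9 + 420×5 = 68157 + 2100 = 70257
link = 80123/70257 = 1.140427
Chained index = 100 × 1.243394 × 0.943817 × 1.140427 = 133.8333

133.83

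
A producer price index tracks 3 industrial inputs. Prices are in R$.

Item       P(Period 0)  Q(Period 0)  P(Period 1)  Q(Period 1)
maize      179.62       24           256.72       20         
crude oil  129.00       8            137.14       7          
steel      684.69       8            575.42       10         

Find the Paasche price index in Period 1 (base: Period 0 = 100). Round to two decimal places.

Paasche price index uses current-period quantities as weights.
ΣP(Period 1)·Q(Period 1) = 256.72×20 + 137.14×7 + 575.42×10 = 5134.4 + 959.98 + 5754.2 = 11848.58
ΣP(Period 0)·Q(Period 1) = 179.62×20 + 129.00×7 + 684.69×10 = 3592.4 + 903 + 6846.9 = 11342.3
Index = 11848.58 / 11342.3 × 100 = 104.4636

104.46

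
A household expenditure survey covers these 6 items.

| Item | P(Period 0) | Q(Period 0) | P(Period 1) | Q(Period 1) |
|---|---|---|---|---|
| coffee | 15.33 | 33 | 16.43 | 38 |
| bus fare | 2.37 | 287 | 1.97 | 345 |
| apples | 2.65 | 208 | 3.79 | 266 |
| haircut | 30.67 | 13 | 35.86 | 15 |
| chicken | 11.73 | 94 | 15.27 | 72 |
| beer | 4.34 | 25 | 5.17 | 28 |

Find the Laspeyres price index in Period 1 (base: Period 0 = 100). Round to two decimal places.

117.32

Laspeyres price index uses base-period quantities as weights.
ΣP(Period 1)·Q(Period 0) = 16.43×33 + 1.97×287 + 3.79×208 + 35.86×13 + 15.27×94 + 5.17×25 = 542.19 + 565.39 + 788.32 + 466.18 + 1435.38 + 129.25 = 3926.71
ΣP(Period 0)·Q(Period 0) = 15.33×33 + 2.37×287 + 2.65×208 + 30.67×13 + 11.73×94 + 4.34×25 = 505.89 + 680.19 + 551.2 + 398.71 + 1102.62 + 108.5 = 3347.11
Index = 3926.71 / 3347.11 × 100 = 117.3164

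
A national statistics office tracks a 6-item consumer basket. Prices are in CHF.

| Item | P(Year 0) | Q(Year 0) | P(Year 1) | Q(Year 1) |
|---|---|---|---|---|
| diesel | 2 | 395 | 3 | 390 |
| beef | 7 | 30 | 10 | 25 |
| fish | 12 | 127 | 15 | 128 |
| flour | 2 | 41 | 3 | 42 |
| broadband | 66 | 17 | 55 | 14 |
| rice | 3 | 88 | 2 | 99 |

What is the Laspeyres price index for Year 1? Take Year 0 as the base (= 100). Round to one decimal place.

Laspeyres price index uses base-period quantities as weights.
ΣP(Year 1)·Q(Year 0) = 3×395 + 10×30 + 15×127 + 3×41 + 55×17 + 2×88 = 1185 + 300 + 1905 + 123 + 935 + 176 = 4624
ΣP(Year 0)·Q(Year 0) = 2×395 + 7×30 + 12×127 + 2×41 + 66×17 + 3×88 = 790 + 210 + 1524 + 82 + 1122 + 264 = 3992
Index = 4624 / 3992 × 100 = 115.8317

115.8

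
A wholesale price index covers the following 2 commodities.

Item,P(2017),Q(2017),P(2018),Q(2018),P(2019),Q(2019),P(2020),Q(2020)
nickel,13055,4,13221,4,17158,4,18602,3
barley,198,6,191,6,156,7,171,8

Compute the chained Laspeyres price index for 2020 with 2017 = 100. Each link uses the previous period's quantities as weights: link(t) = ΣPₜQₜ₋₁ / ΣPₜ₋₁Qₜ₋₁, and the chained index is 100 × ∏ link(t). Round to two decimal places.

141.24

Link 2017→2018:
ΣP(2018)Q(2017) = 13221×4 + 191×6 = 52884 + 1146 = 54030
ΣP(2017)Q(2017) = 13055×4 + 198×6 = 52220 + 1188 = 53408
link = 54030/53408 = 1.011646
Link 2018→2019:
ΣP(2019)Q(2018) = 17158×4 + 156×6 = 68632 + 936 = 69568
ΣP(2018)Q(2018) = 13221×4 + 191×6 = 52884 + 1146 = 54030
link = 69568/54030 = 1.287581
Link 2019→2020:
ΣP(2020)Q(2019) = 18602×4 + 171×7 = 74408 + 1197 = 75605
ΣP(2019)Q(2019) = 17158×4 + 156×7 = 68632 + 1092 = 69724
link = 75605/69724 = 1.084347
Chained index = 100 × 1.011646 × 1.287581 × 1.084347 = 141.2445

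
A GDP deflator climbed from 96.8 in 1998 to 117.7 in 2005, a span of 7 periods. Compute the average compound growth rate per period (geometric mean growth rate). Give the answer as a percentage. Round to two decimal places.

2.83%

Growth factor = (117.7/96.8)^(1/7) = (1.215909)^(1/7) = 1.028321
Growth rate = 1.028321 − 1 = 0.028321 = 2.8321%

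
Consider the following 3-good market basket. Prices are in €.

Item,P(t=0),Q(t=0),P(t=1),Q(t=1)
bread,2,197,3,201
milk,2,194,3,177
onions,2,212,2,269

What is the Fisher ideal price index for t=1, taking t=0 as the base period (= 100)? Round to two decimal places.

Laspeyres component (base-period weights):
ΣP(t=1)Q(t=0) = 3×197 + 3×194 + 2×212 = 591 + 582 + 424 = 1597
ΣP(t=0)Q(t=0) = 2×197 + 2×194 + 2×212 = 394 + 388 + 424 = 1206
L = 1597 / 1206 × 100 = 132.4212
Paasche component (current-period weights):
ΣP(t=1)Q(t=1) = 3×201 + 3×177 + 2×269 = 603 + 531 + 538 = 1672
ΣP(t=0)Q(t=1) = 2×201 + 2×177 + 2×269 = 402 + 354 + 538 = 1294
P = 1672 / 1294 × 100 = 129.2117
Fisher = √(L × P) = √(132.4212 × 129.2117) = 130.8066

130.81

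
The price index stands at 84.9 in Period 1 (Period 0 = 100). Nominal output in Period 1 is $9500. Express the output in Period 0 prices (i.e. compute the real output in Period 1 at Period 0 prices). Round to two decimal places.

11189.63

Real = Nominal ÷ (Index/100) = 9500 ÷ (84.9/100)
     = 9500 ÷ 0.849 = 11189.6349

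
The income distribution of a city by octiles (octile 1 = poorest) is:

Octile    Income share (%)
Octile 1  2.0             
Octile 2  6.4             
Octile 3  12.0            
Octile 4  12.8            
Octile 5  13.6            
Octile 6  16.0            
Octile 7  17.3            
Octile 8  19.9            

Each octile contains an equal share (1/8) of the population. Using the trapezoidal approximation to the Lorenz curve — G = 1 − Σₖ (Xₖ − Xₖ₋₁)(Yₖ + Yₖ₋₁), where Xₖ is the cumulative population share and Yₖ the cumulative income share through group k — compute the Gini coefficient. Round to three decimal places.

Cumulative income shares Yₖ: 0.0200, 0.0840, 0.2040, 0.3320, 0.4680, 0.6280, 0.8010, 1.0000
Σ (Xₖ−Xₖ₋₁)(Yₖ+Yₖ₋₁) = (1/8)(0.0200+0.0000) + (1/8)(0.0840+0.0200) + (1/8)(0.2040+0.0840) + (1/8)(0.3320+0.2040) + (1/8)(0.4680+0.3320) + (1/8)(0.6280+0.4680) + (1/8)(0.8010+0.6280) + (1/8)(1.0000+0.8010)
  = 0.0025 + 0.0130 + 0.0360 + 0.0670 + 0.1000 + 0.1370 + 0.1786 + 0.2251 = 0.7593
G = 1 − 0.7593 = 0.2407

0.241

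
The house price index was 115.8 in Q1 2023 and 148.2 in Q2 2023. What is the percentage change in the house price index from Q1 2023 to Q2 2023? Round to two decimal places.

Change = (148.2 − 115.8) / 115.8 × 100
       = 32.4 / 115.8 × 100 = 27.9793%

27.98%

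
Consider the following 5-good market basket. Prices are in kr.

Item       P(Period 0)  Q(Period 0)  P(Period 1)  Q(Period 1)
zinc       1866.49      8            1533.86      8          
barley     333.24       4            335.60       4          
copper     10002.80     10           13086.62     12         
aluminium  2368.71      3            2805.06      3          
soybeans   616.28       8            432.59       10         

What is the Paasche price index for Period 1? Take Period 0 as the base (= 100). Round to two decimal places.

Paasche price index uses current-period quantities as weights.
ΣP(Period 1)·Q(Period 1) = 1533.86×8 + 335.60×4 + 13086.62×12 + 2805.06×3 + 432.59×10 = 12270.88 + 1342.4 + 157039.44 + 8415.18 + 4325.9 = 183393.8
ΣP(Period 0)·Q(Period 1) = 1866.49×8 + 333.24×4 + 10002.80×12 + 2368.71×3 + 616.28×10 = 14931.92 + 1332.96 + 120033.6 + 7106.13 + 6162.8 = 149567.41
Index = 183393.8 / 149567.41 × 100 = 122.6162

122.62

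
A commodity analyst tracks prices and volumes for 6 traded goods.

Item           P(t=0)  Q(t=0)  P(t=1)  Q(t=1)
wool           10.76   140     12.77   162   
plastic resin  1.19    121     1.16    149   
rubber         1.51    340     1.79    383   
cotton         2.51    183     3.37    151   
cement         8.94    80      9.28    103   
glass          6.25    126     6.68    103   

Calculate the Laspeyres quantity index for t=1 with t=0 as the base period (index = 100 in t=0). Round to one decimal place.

Laspeyres quantity index uses base-period prices as weights.
ΣP(t=0)·Q(t=1) = 10.76×162 + 1.19×149 + 1.51×383 + 2.51×151 + 8.94×103 + 6.25×103 = 1743.12 + 177.31 + 578.33 + 379.01 + 920.82 + 643.75 = 4442.34
ΣP(t=0)·Q(t=0) = 10.76×140 + 1.19×121 + 1.51×340 + 2.51×183 + 8.94×80 + 6.25×126 = 1506.4 + 143.99 + 513.4 + 459.33 + 715.2 + 787.5 = 4125.82
Index = 4442.34 / 4125.82 × 100 = 107.6717

107.7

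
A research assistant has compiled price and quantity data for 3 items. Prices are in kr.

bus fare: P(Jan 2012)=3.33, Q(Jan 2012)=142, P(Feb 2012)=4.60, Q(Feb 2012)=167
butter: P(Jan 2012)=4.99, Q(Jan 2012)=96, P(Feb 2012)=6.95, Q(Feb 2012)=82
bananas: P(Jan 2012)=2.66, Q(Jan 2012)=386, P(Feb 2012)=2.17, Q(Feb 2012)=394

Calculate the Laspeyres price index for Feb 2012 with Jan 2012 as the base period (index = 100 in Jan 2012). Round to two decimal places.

Laspeyres price index uses base-period quantities as weights.
ΣP(Feb 2012)·Q(Jan 2012) = 4.60×142 + 6.95×96 + 2.17×386 = 653.2 + 667.2 + 837.62 = 2158.02
ΣP(Jan 2012)·Q(Jan 2012) = 3.33×142 + 4.99×96 + 2.66×386 = 472.86 + 479.04 + 1026.76 = 1978.66
Index = 2158.02 / 1978.66 × 100 = 109.0647

109.06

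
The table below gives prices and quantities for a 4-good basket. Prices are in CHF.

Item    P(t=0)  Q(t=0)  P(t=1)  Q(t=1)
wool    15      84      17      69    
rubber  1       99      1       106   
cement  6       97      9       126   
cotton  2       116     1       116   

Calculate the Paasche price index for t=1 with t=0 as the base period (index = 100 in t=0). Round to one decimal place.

118.8

Paasche price index uses current-period quantities as weights.
ΣP(t=1)·Q(t=1) = 17×69 + 1×106 + 9×126 + 1×116 = 1173 + 106 + 1134 + 116 = 2529
ΣP(t=0)·Q(t=1) = 15×69 + 1×106 + 6×126 + 2×116 = 1035 + 106 + 756 + 232 = 2129
Index = 2529 / 2129 × 100 = 118.7882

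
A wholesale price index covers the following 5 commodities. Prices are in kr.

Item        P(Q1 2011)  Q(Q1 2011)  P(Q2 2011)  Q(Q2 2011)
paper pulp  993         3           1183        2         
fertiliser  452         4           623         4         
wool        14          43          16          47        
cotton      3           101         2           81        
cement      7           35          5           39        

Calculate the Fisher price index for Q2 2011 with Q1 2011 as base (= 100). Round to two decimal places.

Laspeyres component (base-period weights):
ΣP(Q2 2011)Q(Q1 2011) = 1183×3 + 623×4 + 16×43 + 2×101 + 5×35 = 3549 + 2492 + 688 + 202 + 175 = 7106
ΣP(Q1 2011)Q(Q1 2011) = 993×3 + 452×4 + 14×43 + 3×101 + 7×35 = 2979 + 1808 + 602 + 303 + 245 = 5937
L = 7106 / 5937 × 100 = 119.6901
Paasche component (current-period weights):
ΣP(Q2 2011)Q(Q2 2011) = 1183×2 + 623×4 + 16×47 + 2×81 + 5×39 = 2366 + 2492 + 752 + 162 + 195 = 5967
ΣP(Q1 2011)Q(Q2 2011) = 993×2 + 452×4 + 14×47 + 3×81 + 7×39 = 1986 + 1808 + 658 + 243 + 273 = 4968
P = 5967 / 4968 × 100 = 120.1087
Fisher = √(L × P) = √(119.6901 × 120.1087) = 119.8992

119.90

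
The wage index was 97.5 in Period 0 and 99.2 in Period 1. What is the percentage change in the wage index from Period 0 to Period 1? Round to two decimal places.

1.74%

Change = (99.2 − 97.5) / 97.5 × 100
       = 1.7 / 97.5 × 100 = 1.7436%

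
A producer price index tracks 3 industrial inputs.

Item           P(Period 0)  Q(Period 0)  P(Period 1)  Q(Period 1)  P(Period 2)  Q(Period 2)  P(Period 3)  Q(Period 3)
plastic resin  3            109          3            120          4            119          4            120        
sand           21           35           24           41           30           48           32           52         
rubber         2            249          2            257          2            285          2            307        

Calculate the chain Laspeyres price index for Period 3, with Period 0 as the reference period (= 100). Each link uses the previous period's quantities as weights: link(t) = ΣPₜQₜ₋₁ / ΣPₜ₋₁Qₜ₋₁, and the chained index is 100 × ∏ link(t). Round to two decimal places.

132.69

Link Period 0→Period 1:
ΣP(Period 1)Q(Period 0) = 3×109 + 24×35 + 2×249 = 327 + 840 + 498 = 1665
ΣP(Period 0)Q(Period 0) = 3×109 + 21×35 + 2×249 = 327 + 735 + 498 = 1560
link = 1665/1560 = 1.067308
Link Period 1→Period 2:
ΣP(Period 2)Q(Period 1) = 4×120 + 30×41 + 2×257 = 480 + 1230 + 514 = 2224
ΣP(Period 1)Q(Period 1) = 3×120 + 24×41 + 2×257 = 360 + 984 + 514 = 1858
link = 2224/1858 = 1.196986
Link Period 2→Period 3:
ΣP(Period 3)Q(Period 2) = 4×119 + 32×48 + 2×285 = 476 + 1536 + 570 = 2582
ΣP(Period 2)Q(Period 2) = 4×119 + 30×48 + 2×285 = 476 + 1440 + 570 = 2486
link = 2582/2486 = 1.038616
Chained index = 100 × 1.067308 × 1.196986 × 1.038616 = 132.6887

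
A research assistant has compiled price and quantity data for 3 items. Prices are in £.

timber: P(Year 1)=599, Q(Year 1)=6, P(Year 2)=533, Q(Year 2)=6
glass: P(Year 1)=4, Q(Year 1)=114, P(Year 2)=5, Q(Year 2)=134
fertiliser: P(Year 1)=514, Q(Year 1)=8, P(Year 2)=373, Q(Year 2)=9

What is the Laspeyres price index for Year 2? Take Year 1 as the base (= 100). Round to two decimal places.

Laspeyres price index uses base-period quantities as weights.
ΣP(Year 2)·Q(Year 1) = 533×6 + 5×114 + 373×8 = 3198 + 570 + 2984 = 6752
ΣP(Year 1)·Q(Year 1) = 599×6 + 4×114 + 514×8 = 3594 + 456 + 4112 = 8162
Index = 6752 / 8162 × 100 = 82.7248

82.72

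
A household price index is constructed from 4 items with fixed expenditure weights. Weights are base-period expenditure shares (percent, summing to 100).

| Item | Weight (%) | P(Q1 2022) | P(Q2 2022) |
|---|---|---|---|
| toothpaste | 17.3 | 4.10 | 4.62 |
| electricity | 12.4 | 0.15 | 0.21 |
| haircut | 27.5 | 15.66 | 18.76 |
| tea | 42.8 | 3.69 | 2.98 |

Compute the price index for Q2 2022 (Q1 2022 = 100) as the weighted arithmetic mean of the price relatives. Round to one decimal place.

104.4

toothpaste: 17.3 × (4.62/4.10) = 17.3 × 1.126829 = 19.4941
electricity: 12.4 × (0.21/0.15) = 12.4 × 1.400000 = 17.3600
haircut: 27.5 × (18.76/15.66) = 27.5 × 1.197957 = 32.9438
tea: 42.8 × (2.98/3.69) = 42.8 × 0.807588 = 34.5648
Index = Σ wᵢ·(p₁ᵢ/p₀ᵢ) = 19.4941 + 17.3600 + 32.9438 + 34.5648 = 104.3627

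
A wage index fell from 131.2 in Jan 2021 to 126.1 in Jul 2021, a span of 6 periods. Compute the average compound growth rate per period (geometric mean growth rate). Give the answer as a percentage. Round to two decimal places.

Growth factor = (126.1/131.2)^(1/6) = (0.961128)^(1/6) = 0.993414
Growth rate = 0.993414 − 1 = -0.006586 = -0.6586%

-0.66%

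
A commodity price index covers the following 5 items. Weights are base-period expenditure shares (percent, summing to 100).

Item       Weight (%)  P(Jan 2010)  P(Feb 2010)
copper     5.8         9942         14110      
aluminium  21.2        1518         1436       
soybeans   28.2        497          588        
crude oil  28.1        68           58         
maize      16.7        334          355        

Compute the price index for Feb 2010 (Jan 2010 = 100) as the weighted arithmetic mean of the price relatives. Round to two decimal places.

103.37

copper: 5.8 × (14110/9942) = 5.8 × 1.419232 = 8.2315
aluminium: 21.2 × (1436/1518) = 21.2 × 0.945982 = 20.0548
soybeans: 28.2 × (588/497) = 28.2 × 1.183099 = 33.3634
crude oil: 28.1 × (58/68) = 28.1 × 0.852941 = 23.9676
maize: 16.7 × (355/334) = 16.7 × 1.062874 = 17.7500
Index = Σ wᵢ·(p₁ᵢ/p₀ᵢ) = 8.2315 + 20.0548 + 33.3634 + 23.9676 + 17.7500 = 103.3674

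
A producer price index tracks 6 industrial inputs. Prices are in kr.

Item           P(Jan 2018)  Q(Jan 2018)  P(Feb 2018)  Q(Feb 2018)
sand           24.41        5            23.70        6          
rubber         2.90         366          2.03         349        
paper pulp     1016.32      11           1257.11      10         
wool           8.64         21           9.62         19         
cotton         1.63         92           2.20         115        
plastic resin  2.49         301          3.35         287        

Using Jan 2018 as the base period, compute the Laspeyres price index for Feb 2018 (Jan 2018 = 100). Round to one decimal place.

Laspeyres price index uses base-period quantities as weights.
ΣP(Feb 2018)·Q(Jan 2018) = 23.70×5 + 2.03×366 + 1257.11×11 + 9.62×21 + 2.20×92 + 3.35×301 = 118.5 + 742.98 + 13828.21 + 202.02 + 202.4 + 1008.35 = 16102.46
ΣP(Jan 2018)·Q(Jan 2018) = 24.41×5 + 2.90×366 + 1016.32×11 + 8.64×21 + 1.63×92 + 2.49×301 = 122.05 + 1061.4 + 11179.52 + 181.44 + 149.96 + 749.49 = 13443.86
Index = 16102.46 / 13443.86 × 100 = 119.7756

119.8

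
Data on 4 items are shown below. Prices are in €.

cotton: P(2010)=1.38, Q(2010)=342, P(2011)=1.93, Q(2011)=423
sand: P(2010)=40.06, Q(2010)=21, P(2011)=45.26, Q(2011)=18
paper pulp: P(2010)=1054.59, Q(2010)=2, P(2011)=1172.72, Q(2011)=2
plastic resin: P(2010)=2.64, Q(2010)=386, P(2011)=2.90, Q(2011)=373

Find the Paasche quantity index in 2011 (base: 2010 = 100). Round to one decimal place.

99.7

Paasche quantity index uses current-period prices as weights.
ΣP(2011)·Q(2011) = 1.93×423 + 45.26×18 + 1172.72×2 + 2.90×373 = 816.39 + 814.68 + 2345.44 + 1081.7 = 5058.21
ΣP(2011)·Q(2010) = 1.93×342 + 45.26×21 + 1172.72×2 + 2.90×386 = 660.06 + 950.46 + 2345.44 + 1119.4 = 5075.36
Index = 5058.21 / 5075.36 × 100 = 99.6621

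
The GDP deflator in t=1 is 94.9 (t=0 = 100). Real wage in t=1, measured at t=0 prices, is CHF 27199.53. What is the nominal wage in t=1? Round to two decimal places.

Nominal = Real × (Index/100) = 27199.53 × (94.9/100)
        = 27199.53 × 0.949 = 25812.3540

25812.35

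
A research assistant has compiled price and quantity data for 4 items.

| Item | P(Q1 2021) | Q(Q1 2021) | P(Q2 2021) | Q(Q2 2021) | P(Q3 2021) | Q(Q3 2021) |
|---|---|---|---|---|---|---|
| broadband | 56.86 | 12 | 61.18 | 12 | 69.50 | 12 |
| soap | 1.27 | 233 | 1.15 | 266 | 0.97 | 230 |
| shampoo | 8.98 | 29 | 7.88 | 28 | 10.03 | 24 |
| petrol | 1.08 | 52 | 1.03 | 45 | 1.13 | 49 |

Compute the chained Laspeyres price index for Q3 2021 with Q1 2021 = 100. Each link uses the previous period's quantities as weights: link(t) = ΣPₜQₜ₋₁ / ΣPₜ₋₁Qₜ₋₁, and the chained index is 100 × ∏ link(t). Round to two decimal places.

108.03

Link Q1 2021→Q2 2021:
ΣP(Q2 2021)Q(Q1 2021) = 61.18×12 + 1.15×233 + 7.88×29 + 1.03×52 = 734.16 + 267.95 + 228.52 + 53.56 = 1284.19
ΣP(Q1 2021)Q(Q1 2021) = 56.86×12 + 1.27×233 + 8.98×29 + 1.08×52 = 682.32 + 295.91 + 260.42 + 56.16 = 1294.81
link = 1284.19/1294.81 = 0.991798
Link Q2 2021→Q3 2021:
ΣP(Q3 2021)Q(Q2 2021) = 69.50×12 + 0.97×266 + 10.03×28 + 1.13×45 = 834 + 258.02 + 280.84 + 50.85 = 1423.71
ΣP(Q2 2021)Q(Q2 2021) = 61.18×12 + 1.15×266 + 7.88×28 + 1.03×45 = 734.16 + 305.9 + 220.64 + 46.35 = 1307.05
link = 1423.71/1307.05 = 1.089254
Chained index = 100 × 0.991798 × 1.089254 = 108.0320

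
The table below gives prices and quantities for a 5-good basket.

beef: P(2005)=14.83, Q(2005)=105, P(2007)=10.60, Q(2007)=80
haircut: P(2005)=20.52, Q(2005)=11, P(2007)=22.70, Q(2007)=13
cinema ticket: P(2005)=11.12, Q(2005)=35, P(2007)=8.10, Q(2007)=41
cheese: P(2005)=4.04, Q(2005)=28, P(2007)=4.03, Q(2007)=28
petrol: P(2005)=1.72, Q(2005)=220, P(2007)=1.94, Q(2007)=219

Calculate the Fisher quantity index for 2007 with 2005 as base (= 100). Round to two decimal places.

91.07

Laspeyres component (base-period weights):
ΣP(2005)Q(2007) = 14.83×80 + 20.52×13 + 11.12×41 + 4.04×28 + 1.72×219 = 1186.4 + 266.76 + 455.92 + 113.12 + 376.68 = 2398.88
ΣP(2005)Q(2005) = 14.83×105 + 20.52×11 + 11.12×35 + 4.04×28 + 1.72×220 = 1557.15 + 225.72 + 389.2 + 113.12 + 378.4 = 2663.59
L = 2398.88 / 2663.59 × 100 = 90.0619
Paasche component (current-period weights):
ΣP(2007)Q(2007) = 10.60×80 + 22.70×13 + 8.10×41 + 4.03×28 + 1.94×219 = 848 + 295.1 + 332.1 + 112.84 + 424.86 = 2012.9
ΣP(2007)Q(2005) = 10.60×105 + 22.70×11 + 8.10×35 + 4.03×28 + 1.94×220 = 1113 + 249.7 + 283.5 + 112.84 + 426.8 = 2185.84
P = 2012.9 / 2185.84 × 100 = 92.0882
Fisher = √(L × P) = √(90.0619 × 92.0882) = 91.0694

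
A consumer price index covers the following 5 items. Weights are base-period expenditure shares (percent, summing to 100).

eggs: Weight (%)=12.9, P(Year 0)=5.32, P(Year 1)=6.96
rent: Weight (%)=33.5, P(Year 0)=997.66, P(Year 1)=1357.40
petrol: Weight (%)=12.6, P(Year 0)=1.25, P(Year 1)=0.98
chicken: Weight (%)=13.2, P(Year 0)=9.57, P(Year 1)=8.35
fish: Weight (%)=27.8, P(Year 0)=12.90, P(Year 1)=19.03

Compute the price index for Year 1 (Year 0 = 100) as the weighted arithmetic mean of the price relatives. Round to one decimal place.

eggs: 12.9 × (6.96/5.32) = 12.9 × 1.308271 = 16.8767
rent: 33.5 × (1357.40/997.66) = 33.5 × 1.360584 = 45.5796
petrol: 12.6 × (0.98/1.25) = 12.6 × 0.784000 = 9.8784
chicken: 13.2 × (8.35/9.57) = 13.2 × 0.872518 = 11.5172
fish: 27.8 × (19.03/12.90) = 27.8 × 1.475194 = 41.0104
Index = Σ wᵢ·(p₁ᵢ/p₀ᵢ) = 16.8767 + 45.5796 + 9.8784 + 11.5172 + 41.0104 = 124.8623

124.9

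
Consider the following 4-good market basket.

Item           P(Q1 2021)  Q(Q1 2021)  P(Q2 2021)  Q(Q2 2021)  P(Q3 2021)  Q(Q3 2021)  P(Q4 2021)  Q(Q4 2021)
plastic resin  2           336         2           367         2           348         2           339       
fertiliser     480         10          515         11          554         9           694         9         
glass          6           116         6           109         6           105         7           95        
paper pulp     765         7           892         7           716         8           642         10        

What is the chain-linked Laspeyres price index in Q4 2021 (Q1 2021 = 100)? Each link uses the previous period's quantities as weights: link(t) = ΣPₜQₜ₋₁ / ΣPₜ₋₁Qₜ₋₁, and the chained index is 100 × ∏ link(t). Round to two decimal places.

Link Q1 2021→Q2 2021:
ΣP(Q2 2021)Q(Q1 2021) = 2×336 + 515×10 + 6×116 + 892×7 = 672 + 5150 + 696 + 6244 = 12762
ΣP(Q1 2021)Q(Q1 2021) = 2×336 + 480×10 + 6×116 + 765×7 = 672 + 4800 + 696 + 5355 = 11523
link = 12762/11523 = 1.107524
Link Q2 2021→Q3 2021:
ΣP(Q3 2021)Q(Q2 2021) = 2×367 + 554×11 + 6×109 + 716×7 = 734 + 6094 + 654 + 5012 = 12494
ΣP(Q2 2021)Q(Q2 2021) = 2×367 + 515×11 + 6×109 + 892×7 = 734 + 5665 + 654 + 6244 = 13297
link = 12494/13297 = 0.939610
Link Q3 2021→Q4 2021:
ΣP(Q4 2021)Q(Q3 2021) = 2×348 + 694×9 + 7×105 + 642×8 = 696 + 6246 + 735 + 5136 = 12813
ΣP(Q3 2021)Q(Q3 2021) = 2×348 + 554×9 + 6×105 + 716×8 = 696 + 4986 + 630 + 5728 = 12040
link = 12813/12040 = 1.064203
Chained index = 100 × 1.107524 × 0.939610 × 1.064203 = 110.7453

110.75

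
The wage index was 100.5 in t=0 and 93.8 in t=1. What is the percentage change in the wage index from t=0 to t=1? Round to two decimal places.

-6.67%

Change = (93.8 − 100.5) / 100.5 × 100
       = -6.7 / 100.5 × 100 = -6.6667%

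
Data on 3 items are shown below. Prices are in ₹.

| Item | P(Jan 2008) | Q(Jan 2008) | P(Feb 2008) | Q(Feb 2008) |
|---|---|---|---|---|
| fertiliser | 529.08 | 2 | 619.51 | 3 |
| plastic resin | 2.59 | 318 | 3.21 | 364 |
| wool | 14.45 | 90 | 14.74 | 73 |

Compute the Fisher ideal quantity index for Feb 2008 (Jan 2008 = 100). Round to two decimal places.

113.52

Laspeyres component (base-period weights):
ΣP(Jan 2008)Q(Feb 2008) = 529.08×3 + 2.59×364 + 14.45×73 = 1587.24 + 942.76 + 1054.85 = 3584.85
ΣP(Jan 2008)Q(Jan 2008) = 529.08×2 + 2.59×318 + 14.45×90 = 1058.16 + 823.62 + 1300.5 = 3182.28
L = 3584.85 / 3182.28 × 100 = 112.6504
Paasche component (current-period weights):
ΣP(Feb 2008)Q(Feb 2008) = 619.51×3 + 3.21×364 + 14.74×73 = 1858.53 + 1168.44 + 1076.02 = 4102.99
ΣP(Feb 2008)Q(Jan 2008) = 619.51×2 + 3.21×318 + 14.74×90 = 1239.02 + 1020.78 + 1326.6 = 3586.4
P = 4102.99 / 3586.4 × 100 = 114.4041
Fisher = √(L × P) = √(112.6504 × 114.4041) = 113.5239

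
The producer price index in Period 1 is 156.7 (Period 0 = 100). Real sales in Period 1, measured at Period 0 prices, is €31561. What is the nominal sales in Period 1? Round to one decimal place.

49456.1

Nominal = Real × (Index/100) = 31561 × (156.7/100)
        = 31561 × 1.567 = 49456.0870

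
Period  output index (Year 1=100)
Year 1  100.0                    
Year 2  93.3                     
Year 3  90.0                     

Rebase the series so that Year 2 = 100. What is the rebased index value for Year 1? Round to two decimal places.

Rebased(Year 1) = 100.0 / 93.3 × 100 = 107.1811

107.18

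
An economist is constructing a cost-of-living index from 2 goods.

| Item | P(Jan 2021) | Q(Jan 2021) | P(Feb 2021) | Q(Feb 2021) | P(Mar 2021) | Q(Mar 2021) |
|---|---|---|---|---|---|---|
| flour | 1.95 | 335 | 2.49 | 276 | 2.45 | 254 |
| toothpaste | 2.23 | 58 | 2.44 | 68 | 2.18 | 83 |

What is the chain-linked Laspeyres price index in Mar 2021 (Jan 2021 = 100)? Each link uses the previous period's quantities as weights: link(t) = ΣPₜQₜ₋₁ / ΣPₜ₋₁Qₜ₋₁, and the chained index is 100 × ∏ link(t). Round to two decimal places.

Link Jan 2021→Feb 2021:
ΣP(Feb 2021)Q(Jan 2021) = 2.49×335 + 2.44×58 = 834.15 + 141.52 = 975.67
ΣP(Jan 2021)Q(Jan 2021) = 1.95×335 + 2.23×58 = 653.25 + 129.34 = 782.59
link = 975.67/782.59 = 1.246719
Link Feb 2021→Mar 2021:
ΣP(Mar 2021)Q(Feb 2021) = 2.45×276 + 2.18×68 = 676.2 + 148.24 = 824.44
ΣP(Feb 2021)Q(Feb 2021) = 2.49×276 + 2.44×68 = 687.24 + 165.92 = 853.16
link = 824.44/853.16 = 0.966337
Chained index = 100 × 1.246719 × 0.966337 = 120.4751

120.48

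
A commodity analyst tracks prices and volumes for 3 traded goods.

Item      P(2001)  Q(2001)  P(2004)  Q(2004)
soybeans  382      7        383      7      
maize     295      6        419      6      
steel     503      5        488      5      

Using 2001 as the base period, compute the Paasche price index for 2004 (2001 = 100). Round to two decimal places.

109.71

Paasche price index uses current-period quantities as weights.
ΣP(2004)·Q(2004) = 383×7 + 419×6 + 488×5 = 2681 + 2514 + 2440 = 7635
ΣP(2001)·Q(2004) = 382×7 + 295×6 + 503×5 = 2674 + 1770 + 2515 = 6959
Index = 7635 / 6959 × 100 = 109.7140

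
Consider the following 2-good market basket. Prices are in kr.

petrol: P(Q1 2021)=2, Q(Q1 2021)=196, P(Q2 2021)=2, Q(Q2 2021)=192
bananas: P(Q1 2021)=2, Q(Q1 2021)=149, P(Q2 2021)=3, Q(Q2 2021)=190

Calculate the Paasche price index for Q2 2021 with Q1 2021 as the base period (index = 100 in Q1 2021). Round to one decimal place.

124.9

Paasche price index uses current-period quantities as weights.
ΣP(Q2 2021)·Q(Q2 2021) = 2×192 + 3×190 = 384 + 570 = 954
ΣP(Q1 2021)·Q(Q2 2021) = 2×192 + 2×190 = 384 + 380 = 764
Index = 954 / 764 × 100 = 124.8691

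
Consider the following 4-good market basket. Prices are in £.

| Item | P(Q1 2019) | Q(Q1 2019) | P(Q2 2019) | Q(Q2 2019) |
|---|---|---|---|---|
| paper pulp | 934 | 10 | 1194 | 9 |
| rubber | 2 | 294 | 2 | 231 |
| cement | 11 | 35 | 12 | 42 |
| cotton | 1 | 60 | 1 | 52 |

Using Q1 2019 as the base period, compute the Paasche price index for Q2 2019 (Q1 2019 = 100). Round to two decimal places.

125.39

Paasche price index uses current-period quantities as weights.
ΣP(Q2 2019)·Q(Q2 2019) = 1194×9 + 2×231 + 12×42 + 1×52 = 10746 + 462 + 504 + 52 = 11764
ΣP(Q1 2019)·Q(Q2 2019) = 934×9 + 2×231 + 11×42 + 1×52 = 8406 + 462 + 462 + 52 = 9382
Index = 11764 / 9382 × 100 = 125.3890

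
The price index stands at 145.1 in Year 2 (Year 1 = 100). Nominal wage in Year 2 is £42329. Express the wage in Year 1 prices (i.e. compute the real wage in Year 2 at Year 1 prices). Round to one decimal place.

29172.3

Real = Nominal ÷ (Index/100) = 42329 ÷ (145.1/100)
     = 42329 ÷ 1.451 = 29172.2950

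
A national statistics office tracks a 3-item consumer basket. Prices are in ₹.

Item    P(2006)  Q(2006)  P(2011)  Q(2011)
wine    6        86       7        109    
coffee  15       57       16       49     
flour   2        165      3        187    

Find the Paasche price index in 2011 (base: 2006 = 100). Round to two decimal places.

119.57

Paasche price index uses current-period quantities as weights.
ΣP(2011)·Q(2011) = 7×109 + 16×49 + 3×187 = 763 + 784 + 561 = 2108
ΣP(2006)·Q(2011) = 6×109 + 15×49 + 2×187 = 654 + 735 + 374 = 1763
Index = 2108 / 1763 × 100 = 119.5689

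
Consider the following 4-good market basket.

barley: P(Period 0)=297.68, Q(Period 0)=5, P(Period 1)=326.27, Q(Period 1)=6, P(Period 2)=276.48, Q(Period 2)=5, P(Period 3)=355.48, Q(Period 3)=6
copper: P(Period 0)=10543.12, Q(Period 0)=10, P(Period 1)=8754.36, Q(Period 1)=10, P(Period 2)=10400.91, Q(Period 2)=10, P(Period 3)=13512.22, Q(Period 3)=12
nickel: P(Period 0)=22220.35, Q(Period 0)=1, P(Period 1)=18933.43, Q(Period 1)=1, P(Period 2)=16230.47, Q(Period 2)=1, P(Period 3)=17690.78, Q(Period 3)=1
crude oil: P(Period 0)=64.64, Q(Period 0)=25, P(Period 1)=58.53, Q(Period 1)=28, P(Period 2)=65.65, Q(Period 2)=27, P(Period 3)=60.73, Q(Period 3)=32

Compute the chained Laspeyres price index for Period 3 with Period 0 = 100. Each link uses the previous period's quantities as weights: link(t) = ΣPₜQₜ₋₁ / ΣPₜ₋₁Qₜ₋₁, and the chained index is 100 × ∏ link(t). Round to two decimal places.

Link Period 0→Period 1:
ΣP(Period 1)Q(Period 0) = 326.27×5 + 8754.36×10 + 18933.43×1 + 58.53×25 = 1631.35 + 87543.6 + 18933.43 + 1463.25 = 109571.63
ΣP(Period 0)Q(Period 0) = 297.68×5 + 10543.12×10 + 22220.35×1 + 64.64×25 = 1488.4 + 105431.2 + 22220.35 + 1616 = 130755.95
link = 109571.63/130755.95 = 0.837986
Link Period 1→Period 2:
ΣP(Period 2)Q(Period 1) = 276.48×6 + 10400.91×10 + 16230.47×1 + 65.65×28 = 1658.88 + 104009.1 + 16230.47 + 1838.2 = 123736.65
ΣP(Period 1)Q(Period 1) = 326.27×6 + 8754.36×10 + 18933.43×1 + 58.53×28 = 1957.62 + 87543.6 + 18933.43 + 1638.84 = 110073.49
link = 123736.65/110073.49 = 1.124128
Link Period 2→Period 3:
ΣP(Period 3)Q(Period 2) = 355.48×5 + 13512.22×10 + 17690.78×1 + 60.73×27 = 1777.4 + 135122.2 + 17690.78 + 1639.71 = 156230.09
ΣP(Period 2)Q(Period 2) = 276.48×5 + 10400.91×10 + 16230.47×1 + 65.65×27 = 1382.4 + 104009.1 + 16230.47 + 1772.55 = 123394.52
link = 156230.09/123394.52 = 1.266102
Chained index = 100 × 0.837986 × 1.124128 × 1.266102 = 119.2672

119.27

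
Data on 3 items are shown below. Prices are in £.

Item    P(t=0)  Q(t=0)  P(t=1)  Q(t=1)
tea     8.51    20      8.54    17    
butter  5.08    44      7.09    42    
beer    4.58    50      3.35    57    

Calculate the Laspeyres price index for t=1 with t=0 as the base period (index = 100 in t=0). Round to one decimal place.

104.4

Laspeyres price index uses base-period quantities as weights.
ΣP(t=1)·Q(t=0) = 8.54×20 + 7.09×44 + 3.35×50 = 170.8 + 311.96 + 167.5 = 650.26
ΣP(t=0)·Q(t=0) = 8.51×20 + 5.08×44 + 4.58×50 = 170.2 + 223.52 + 229 = 622.72
Index = 650.26 / 622.72 × 100 = 104.4225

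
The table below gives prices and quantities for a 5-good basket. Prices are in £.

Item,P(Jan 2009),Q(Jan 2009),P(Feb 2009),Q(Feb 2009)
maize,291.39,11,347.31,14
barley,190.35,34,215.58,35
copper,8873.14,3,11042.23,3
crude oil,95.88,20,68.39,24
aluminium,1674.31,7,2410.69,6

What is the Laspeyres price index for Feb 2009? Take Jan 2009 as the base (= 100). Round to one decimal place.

Laspeyres price index uses base-period quantities as weights.
ΣP(Feb 2009)·Q(Jan 2009) = 347.31×11 + 215.58×34 + 11042.23×3 + 68.39×20 + 2410.69×7 = 3820.41 + 7329.72 + 33126.69 + 1367.8 + 16874.83 = 62519.45
ΣP(Jan 2009)·Q(Jan 2009) = 291.39×11 + 190.35×34 + 8873.14×3 + 95.88×20 + 1674.31×7 = 3205.29 + 6471.9 + 26619.42 + 1917.6 + 11720.17 = 49934.38
Index = 62519.45 / 49934.38 × 100 = 125.2032

125.2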